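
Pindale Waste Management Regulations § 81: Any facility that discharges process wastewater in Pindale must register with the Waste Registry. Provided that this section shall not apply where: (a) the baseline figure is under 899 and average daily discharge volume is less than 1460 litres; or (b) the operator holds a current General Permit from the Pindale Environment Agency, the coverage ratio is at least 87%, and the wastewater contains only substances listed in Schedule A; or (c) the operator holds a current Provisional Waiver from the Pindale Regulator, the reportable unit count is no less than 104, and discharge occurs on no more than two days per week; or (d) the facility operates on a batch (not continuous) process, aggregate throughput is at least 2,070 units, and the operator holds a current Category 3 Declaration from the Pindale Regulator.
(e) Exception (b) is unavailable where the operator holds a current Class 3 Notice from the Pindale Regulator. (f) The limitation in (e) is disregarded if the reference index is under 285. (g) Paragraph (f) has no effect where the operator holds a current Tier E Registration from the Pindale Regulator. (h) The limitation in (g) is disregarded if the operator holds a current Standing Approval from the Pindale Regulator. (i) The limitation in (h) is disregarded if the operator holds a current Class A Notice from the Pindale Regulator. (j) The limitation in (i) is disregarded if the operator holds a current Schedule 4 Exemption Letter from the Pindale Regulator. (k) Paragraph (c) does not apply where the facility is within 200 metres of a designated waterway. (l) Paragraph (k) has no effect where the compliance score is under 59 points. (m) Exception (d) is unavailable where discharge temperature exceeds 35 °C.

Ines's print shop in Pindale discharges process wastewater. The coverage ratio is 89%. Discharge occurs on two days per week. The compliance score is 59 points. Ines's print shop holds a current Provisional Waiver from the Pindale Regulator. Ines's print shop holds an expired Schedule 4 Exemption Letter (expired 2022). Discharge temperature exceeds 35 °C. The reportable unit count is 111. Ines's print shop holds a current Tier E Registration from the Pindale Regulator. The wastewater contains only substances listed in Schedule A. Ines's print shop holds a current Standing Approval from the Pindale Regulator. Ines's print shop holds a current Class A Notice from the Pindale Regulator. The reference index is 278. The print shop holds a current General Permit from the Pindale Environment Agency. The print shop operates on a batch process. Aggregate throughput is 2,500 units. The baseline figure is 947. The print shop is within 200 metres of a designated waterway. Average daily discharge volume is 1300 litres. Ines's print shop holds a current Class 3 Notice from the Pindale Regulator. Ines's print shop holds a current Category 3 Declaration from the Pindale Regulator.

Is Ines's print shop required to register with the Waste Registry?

Exception (a) does not apply: the baseline figure is 947, not under 899.
Exception (b)'s conditions are all satisfied: a current General Permit is held; the coverage ratio is 89%, meeting the 87% threshold; the wastewater is Schedule-A-only. Turning to paragraphs (e)–(j): (e) is triggered — a current Class 3 Notice is held. (f) would limit (e) — the reference index is 278, under the 285 limit — but (g) sets (f) aside: (g) operates — a current Tier E Registration is held. (h) applies (a current Standing Approval is held), but is itself disapplied by (i): (i) operates against (h): a current Class A Notice is held. (j) is not triggered (there is no Schedule 4 Exemption Letter in force), so (i) stands. (b) is therefore removed.
Exception (c) is satisfied on its face — a current Provisional Waiver is held; the reportable unit count is 111, meeting the 104 threshold; discharge occurs on no more than two days per week. But applying paragraphs (k)–(l): (k) operates against (c): the print shop is within 200 m of a designated waterway. (l), which would lift (k), does not operate here — the compliance score is 59 points, not under 59 points. (c) is therefore removed.
Exception (d) is satisfied on its face — the facility operates on a batch process; aggregate throughput is 2,500 units, meeting the 2,070 units threshold; a current Category 3 Declaration is held. Turning to paragraph (m): (m) operates against (d): discharge temperature exceeds 35 °C. Exception (d) does not apply.
None of the exceptions is available; § 81 applies in full.

Yes — Ines's print shop must register with the Waste Registry.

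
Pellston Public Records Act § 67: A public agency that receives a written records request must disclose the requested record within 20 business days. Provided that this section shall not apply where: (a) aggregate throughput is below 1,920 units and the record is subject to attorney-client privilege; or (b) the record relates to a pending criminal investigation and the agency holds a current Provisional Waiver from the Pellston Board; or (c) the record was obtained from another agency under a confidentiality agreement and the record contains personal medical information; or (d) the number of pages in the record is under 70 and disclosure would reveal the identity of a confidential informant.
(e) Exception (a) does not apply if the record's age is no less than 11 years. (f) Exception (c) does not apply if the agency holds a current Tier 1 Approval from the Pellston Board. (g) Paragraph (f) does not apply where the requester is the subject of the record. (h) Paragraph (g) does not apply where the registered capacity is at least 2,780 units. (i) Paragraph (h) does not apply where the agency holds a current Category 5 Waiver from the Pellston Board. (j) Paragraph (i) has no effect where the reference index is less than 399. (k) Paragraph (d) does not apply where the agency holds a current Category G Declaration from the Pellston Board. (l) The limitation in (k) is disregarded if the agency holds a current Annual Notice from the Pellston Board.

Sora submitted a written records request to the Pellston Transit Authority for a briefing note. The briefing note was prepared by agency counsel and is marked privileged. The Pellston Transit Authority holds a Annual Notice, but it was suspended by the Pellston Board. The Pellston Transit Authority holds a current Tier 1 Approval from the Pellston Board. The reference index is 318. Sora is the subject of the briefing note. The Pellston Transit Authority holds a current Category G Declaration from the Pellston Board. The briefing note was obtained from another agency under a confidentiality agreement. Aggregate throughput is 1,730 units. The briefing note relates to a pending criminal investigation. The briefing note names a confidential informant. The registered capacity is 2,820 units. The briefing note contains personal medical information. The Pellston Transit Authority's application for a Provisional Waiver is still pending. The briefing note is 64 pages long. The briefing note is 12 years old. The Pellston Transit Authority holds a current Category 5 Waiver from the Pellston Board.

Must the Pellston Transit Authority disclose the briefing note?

Yes — the Pellston Transit Authority must disclose the briefing note.

Exception (a): aggregate throughput is 1,730 units, below the 1,920 units limit; the briefing note is privileged — every condition holds. Turning to paragraph (e): (e) operates — the record's age is 12 years, meeting the 11 years threshold. So (a) is unavailable.
Exception (b) does not apply: the Provisional Waiver is not current.
All of (c)'s requirements are met (the briefing note was obtained under a confidentiality agreement; the briefing note contains personal medical information). However, paragraphs (f)–(j) must be considered: (f) applies — a current Tier 1 Approval is held. (g) is engaged (Sora is the subject of the briefing note), but is displaced by (h): (h) operates against (g): the registered capacity is 2,820 units, meeting the 2,780 units threshold. (i) is triggered (a current Category 5 Waiver is held), but is displaced by (j): (j) is engaged — the reference index is 318, less than the 399 limit. So (c) is unavailable.
Exception (d): the number of pages in the record is 64, under the 70 limit; the briefing note names a confidential informant — every condition holds. Turning to paragraphs (k)–(l): (k) operates — a current Category G Declaration is held. (l), which would lift (k), is not triggered — no current Annual Notice is held. (d) is therefore removed.
No exception applies. The general rule governs.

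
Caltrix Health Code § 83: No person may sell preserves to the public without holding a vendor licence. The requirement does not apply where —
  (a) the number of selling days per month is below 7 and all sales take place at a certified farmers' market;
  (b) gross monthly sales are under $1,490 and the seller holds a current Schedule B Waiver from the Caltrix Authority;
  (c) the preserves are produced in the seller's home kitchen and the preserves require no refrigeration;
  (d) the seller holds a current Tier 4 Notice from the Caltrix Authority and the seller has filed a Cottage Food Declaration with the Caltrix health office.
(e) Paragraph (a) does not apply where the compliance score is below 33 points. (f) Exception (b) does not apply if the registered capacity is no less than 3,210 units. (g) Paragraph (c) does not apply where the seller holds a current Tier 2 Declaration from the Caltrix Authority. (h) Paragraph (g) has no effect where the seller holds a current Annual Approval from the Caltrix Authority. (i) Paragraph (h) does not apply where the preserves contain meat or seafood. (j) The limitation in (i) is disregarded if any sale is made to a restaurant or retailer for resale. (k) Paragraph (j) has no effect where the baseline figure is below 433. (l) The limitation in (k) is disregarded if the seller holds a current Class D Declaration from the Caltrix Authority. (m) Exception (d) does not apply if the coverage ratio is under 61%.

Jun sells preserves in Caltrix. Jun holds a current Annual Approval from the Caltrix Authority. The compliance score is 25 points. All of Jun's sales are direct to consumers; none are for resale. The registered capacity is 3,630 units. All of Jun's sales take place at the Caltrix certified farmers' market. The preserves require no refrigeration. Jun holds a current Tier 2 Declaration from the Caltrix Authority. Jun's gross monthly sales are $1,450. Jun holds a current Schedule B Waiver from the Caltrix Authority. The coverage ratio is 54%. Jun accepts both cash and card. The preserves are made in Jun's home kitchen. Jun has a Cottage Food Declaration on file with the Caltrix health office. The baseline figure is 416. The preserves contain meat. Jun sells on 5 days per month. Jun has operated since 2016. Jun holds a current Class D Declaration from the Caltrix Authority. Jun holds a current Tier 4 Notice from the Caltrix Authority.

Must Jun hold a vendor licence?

Exception (a) is satisfied on its face — the number of selling days per month is 5, below the 7 limit; all sales are at a certified farmers' market. But applying paragraph (e): (e) is triggered — the compliance score is 25 points, below the 33 points limit. Exception (a) does not apply.
Exception (b): gross monthly sales are $1,450, under the $1,490 limit; a current Schedule B Waiver is held — every condition holds. But applying paragraph (f): (f) applies — the registered capacity is 3,630 units, meeting the 3,210 units threshold. Exception (b) does not apply.
Exception (c): the preserves are home-kitchen produced; the preserves are shelf-stable — every condition holds. However, paragraphs (g)–(l) must be considered: (g) applies — a current Tier 2 Declaration is held. (h) would limit (g) — a current Annual Approval is held — but (i) sets (h) aside: (i) operates against (h): the preserves contain meat. (j) is inapplicable (no sales are for resale), so (i) stands. So (c) is unavailable.
All of (d)'s requirements are met (a current Tier 4 Notice is held; a Cottage Food Declaration is on file). But applying paragraph (m): (m) operates against (d): the coverage ratio is 54%, under the 61% limit. Exception (d) does not apply.
None of the exceptions is available; § 83 applies in full.

Yes — Jun must hold a vendor licence.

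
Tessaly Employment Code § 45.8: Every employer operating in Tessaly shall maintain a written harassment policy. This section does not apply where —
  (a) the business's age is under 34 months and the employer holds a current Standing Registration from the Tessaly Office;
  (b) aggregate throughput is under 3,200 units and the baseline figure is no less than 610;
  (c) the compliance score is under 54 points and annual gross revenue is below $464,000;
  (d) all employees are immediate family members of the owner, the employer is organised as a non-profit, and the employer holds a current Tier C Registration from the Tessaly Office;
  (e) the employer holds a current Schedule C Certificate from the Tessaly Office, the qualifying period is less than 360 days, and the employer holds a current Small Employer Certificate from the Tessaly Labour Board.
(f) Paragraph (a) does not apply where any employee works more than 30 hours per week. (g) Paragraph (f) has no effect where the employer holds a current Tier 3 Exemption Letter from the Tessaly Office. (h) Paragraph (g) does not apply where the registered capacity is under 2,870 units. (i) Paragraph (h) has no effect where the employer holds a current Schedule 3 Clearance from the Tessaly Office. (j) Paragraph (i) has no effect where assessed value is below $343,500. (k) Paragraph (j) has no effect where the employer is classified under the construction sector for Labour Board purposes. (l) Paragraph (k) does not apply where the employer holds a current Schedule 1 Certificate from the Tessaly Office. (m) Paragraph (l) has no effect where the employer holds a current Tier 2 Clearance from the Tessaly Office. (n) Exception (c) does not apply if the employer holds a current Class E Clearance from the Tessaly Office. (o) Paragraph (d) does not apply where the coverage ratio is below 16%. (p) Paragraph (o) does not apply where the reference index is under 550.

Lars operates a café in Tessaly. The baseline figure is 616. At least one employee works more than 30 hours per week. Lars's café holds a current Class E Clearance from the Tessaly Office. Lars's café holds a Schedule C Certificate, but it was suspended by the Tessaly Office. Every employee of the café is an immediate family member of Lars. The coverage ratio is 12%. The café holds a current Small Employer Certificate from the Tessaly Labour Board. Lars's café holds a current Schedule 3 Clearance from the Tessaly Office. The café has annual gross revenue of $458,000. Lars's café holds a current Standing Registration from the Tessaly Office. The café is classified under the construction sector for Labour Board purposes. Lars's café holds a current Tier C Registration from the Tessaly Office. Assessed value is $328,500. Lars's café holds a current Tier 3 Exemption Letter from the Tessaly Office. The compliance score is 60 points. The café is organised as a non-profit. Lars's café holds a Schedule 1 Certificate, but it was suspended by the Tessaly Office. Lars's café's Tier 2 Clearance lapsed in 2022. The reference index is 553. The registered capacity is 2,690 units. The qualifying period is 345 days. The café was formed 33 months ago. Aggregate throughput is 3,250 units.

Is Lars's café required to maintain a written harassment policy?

No — exception (a) applies; Lars's café is not required to maintain a written harassment policy.

Exception (a) is satisfied on its face — the business's age is 33 months, under the 34 months limit; a current Standing Registration is held. Applying paragraphs (f)–(m): (f) is engaged (at least one employee exceeds 30 hours/week), but is itself disapplied by (g): (g) operates against (f): a current Tier 3 Exemption Letter is held. (h) applies (the registered capacity is 2,690 units, under the 2,870 units limit), but yields to (i): (i) operates against (h): a current Schedule 3 Clearance is held. (j) would limit (i) — assessed value is $328,500, below the $343,500 limit — but (k) sets (j) aside: (k) operates against (j): the café is classified under the construction sector. (l), which would lift (k), is not triggered — there is no Schedule 1 Certificate in force. (a) remains available.
Exception (b) fails — aggregate throughput is 3,250 units, not under 3,200 units.
Exception (c) does not apply: the compliance score is 60 points, not under 54 points.
Exception (d)'s conditions are all satisfied: every employee is an immediate family member; the employer is a non-profit; a current Tier C Registration is held. But applying paragraphs (o)–(p): (o) operates against (d): the coverage ratio is 12%, below the 16% limit. (p), which would lift (o), is not triggered — the reference index is 553, not under 550. Exception (d) does not apply.
Exception (e) fails — no current Schedule C Certificate is held.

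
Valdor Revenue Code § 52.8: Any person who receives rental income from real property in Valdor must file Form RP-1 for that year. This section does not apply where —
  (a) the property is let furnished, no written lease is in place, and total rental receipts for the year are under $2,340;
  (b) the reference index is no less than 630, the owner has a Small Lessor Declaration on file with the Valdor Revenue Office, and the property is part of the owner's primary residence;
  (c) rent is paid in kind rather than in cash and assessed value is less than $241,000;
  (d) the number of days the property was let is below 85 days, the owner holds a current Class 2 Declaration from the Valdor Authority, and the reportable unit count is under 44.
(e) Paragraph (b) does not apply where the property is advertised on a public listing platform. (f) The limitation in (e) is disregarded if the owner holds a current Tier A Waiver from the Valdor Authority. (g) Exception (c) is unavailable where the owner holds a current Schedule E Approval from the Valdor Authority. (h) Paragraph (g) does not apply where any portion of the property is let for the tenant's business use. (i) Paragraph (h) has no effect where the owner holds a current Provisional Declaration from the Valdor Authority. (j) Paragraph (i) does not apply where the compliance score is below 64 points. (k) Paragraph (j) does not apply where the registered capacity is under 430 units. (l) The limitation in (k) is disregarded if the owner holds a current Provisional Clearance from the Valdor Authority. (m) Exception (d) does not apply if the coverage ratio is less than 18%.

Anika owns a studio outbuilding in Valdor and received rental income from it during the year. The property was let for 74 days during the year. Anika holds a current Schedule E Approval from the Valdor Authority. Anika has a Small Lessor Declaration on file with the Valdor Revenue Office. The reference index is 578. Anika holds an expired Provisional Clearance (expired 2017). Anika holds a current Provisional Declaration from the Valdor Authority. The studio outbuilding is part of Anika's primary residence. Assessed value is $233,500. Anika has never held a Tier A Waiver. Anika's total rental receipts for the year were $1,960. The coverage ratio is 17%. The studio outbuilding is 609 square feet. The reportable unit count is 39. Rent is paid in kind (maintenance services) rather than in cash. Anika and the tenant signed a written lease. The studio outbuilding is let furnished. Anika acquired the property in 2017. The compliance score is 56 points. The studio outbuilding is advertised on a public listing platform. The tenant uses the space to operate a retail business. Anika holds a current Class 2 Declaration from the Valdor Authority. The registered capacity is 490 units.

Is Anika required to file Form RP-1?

No — exception (c) applies; Anika is not required to file Form RP-1.

Exception (a) does not apply: a written lease is in place.
Exception (b) fails — the reference index is 578, short of 630.
Exception (c): rent is paid in kind; assessed value is $233,500, less than the $241,000 limit — every condition holds. Considering the limiting provisions: (g) would limit (c) — a current Schedule E Approval is held — but (h) sets (g) aside: (h) is engaged — the space is let for business use. (i) is triggered (a current Provisional Declaration is held), but is overridden by (j): (j) applies — the compliance score is 56 points, below the 64 points limit. (k) is not engaged (the registered capacity is 490 units, not under 430 units), so (j) stands. (c) remains available.
Exception (d): the number of days the property was let is 74 days, below the 85 days limit; a current Class 2 Declaration is held; the reportable unit count is 39, under the 44 limit — every condition holds. Turning to paragraph (m): (m) applies — the coverage ratio is 17%, less than the 18% limit. Exception (d) does not apply.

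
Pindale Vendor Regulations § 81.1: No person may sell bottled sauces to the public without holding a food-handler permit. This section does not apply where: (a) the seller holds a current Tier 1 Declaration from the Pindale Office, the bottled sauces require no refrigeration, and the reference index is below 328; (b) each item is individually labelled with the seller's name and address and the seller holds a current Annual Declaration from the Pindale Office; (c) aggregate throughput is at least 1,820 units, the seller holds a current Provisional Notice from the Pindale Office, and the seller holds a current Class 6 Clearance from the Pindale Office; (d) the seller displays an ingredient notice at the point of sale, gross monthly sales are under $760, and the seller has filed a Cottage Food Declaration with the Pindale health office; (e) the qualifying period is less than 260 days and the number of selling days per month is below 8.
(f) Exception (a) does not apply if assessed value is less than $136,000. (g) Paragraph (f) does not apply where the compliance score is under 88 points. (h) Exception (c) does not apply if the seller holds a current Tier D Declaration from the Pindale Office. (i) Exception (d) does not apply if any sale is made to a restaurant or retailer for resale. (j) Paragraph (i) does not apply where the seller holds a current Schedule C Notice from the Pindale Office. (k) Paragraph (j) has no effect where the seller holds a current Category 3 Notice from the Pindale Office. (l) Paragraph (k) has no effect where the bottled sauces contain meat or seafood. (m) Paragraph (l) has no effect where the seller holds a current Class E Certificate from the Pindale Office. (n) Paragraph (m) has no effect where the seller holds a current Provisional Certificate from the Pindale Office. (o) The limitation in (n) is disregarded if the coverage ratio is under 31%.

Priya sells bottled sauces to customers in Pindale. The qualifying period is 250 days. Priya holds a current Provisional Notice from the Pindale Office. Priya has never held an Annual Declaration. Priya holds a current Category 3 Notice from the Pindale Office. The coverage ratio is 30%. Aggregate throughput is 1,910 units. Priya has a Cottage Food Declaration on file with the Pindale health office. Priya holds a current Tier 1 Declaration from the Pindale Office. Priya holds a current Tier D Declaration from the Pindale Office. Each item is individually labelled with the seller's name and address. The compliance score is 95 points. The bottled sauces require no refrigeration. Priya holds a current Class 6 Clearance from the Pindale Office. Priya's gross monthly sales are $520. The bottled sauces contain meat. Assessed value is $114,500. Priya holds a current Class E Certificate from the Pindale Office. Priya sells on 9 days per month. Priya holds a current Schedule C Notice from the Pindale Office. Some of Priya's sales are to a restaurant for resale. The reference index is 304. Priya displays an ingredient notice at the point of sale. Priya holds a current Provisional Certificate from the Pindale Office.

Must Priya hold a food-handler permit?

Yes — Priya must hold a food-handler permit.

All of (a)'s requirements are met (a current Tier 1 Declaration is held; the bottled sauces are shelf-stable; the reference index is 304, below the 328 limit). But: (f) operates against (a): assessed value is $114,500, less than the $136,000 limit. (g), which would lift (f), is not engaged — the compliance score is 95 points, not under 88 points. So (a) is unavailable.
Exception (b) fails — no current Annual Declaration is held.
Exception (c)'s conditions are all satisfied: aggregate throughput is 1,910 units, meeting the 1,820 units threshold; a current Provisional Notice is held; a current Class 6 Clearance is held. Turning to paragraph (h): (h) applies — a current Tier D Declaration is held. So (c) is unavailable.
Exception (d): an ingredient notice is displayed; gross monthly sales are $520, under the $760 limit; a Cottage Food Declaration is on file — every condition holds. Turning to paragraphs (i)–(o): (i) is engaged — some sales are to a restaurant for resale. (j) would limit (i) — a current Schedule C Notice is held — but (k) sets (j) aside: (k) is engaged — a current Category 3 Notice is held. (l) operates (the bottled sauces contain meat), but is displaced by (m): (m) applies — a current Class E Certificate is held. (n) operates (a current Provisional Certificate is held), but is displaced by (o): (o) operates — the coverage ratio is 30%, under the 31% limit. (d) is therefore removed.
Exception (e) does not apply: the number of selling days per month is 9, not below 8.
None of the exceptions is available; § 81.1 applies in full.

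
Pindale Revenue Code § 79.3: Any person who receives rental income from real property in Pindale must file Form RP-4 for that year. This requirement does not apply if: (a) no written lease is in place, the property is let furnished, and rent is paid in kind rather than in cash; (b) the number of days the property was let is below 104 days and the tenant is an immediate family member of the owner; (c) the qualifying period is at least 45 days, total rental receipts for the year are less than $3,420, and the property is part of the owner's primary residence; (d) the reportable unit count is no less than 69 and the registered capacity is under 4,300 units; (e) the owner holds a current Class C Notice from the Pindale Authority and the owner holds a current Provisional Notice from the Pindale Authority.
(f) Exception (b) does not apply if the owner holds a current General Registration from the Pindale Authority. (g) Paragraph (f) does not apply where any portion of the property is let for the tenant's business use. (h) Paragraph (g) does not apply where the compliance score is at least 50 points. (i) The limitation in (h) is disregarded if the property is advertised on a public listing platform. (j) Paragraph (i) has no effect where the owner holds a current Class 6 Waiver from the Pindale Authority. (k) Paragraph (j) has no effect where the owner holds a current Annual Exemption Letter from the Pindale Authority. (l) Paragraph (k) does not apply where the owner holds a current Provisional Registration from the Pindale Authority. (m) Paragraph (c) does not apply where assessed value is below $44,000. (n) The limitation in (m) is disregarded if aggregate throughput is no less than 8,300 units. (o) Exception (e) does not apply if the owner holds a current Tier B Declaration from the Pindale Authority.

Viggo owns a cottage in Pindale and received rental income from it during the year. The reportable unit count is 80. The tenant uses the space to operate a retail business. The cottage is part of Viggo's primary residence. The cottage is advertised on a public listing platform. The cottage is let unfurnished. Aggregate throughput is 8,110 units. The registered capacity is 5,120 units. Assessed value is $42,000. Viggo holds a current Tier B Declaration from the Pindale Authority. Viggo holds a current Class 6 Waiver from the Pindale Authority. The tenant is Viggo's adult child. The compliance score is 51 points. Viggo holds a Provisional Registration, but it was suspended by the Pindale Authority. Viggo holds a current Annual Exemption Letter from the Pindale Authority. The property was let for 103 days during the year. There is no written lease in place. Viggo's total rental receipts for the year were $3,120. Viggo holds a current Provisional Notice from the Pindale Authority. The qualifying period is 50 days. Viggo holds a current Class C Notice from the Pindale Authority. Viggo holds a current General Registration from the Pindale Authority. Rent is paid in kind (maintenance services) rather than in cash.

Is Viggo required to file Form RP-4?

Exception (a) does not apply: the property is let unfurnished.
All of (b)'s requirements are met (the number of days the property was let is 103 days, below the 104 days limit; the tenant is an immediate family member). Under paragraphs (f)–(l): (f) is engaged (a current General Registration is held), but is itself disapplied by (g): (g) operates against (f): the space is let for business use. (h) would limit (g) — the compliance score is 51 points, meeting the 50 points threshold — but (i) sets (h) aside: (i) operates — the property is publicly advertised. (j) would limit (i) — a current Class 6 Waiver is held — but (k) sets (j) aside: (k) is engaged — a current Annual Exemption Letter is held. (l) is inapplicable (no current Provisional Registration is held), so (k) stands. Exception (b) stands.
Exception (c)'s conditions are all satisfied: the qualifying period is 50 days, meeting the 45 days threshold; total rental receipts for the year are $3,120, less than the $3,420 limit; the cottage is part of the primary residence. Turning to paragraphs (m)–(n): (m) is engaged — assessed value is $42,000, below the $44,000 limit. (n) is not engaged (aggregate throughput is 8,110 units, short of 8,300 units), so (m) stands. So (c) is unavailable.
Exception (d) requires that the registered capacity is under 4,300 units; but the registered capacity is 5,120 units, not under 4,300 units, so (d) is unavailable.
Exception (e) is satisfied on its face — a current Class C Notice is held; a current Provisional Notice is held. However, paragraph (o) must be considered: (o) applies — a current Tier B Declaration is held. So (e) is unavailable.

No — exception (b) applies; Viggo is not required to file Form RP-4.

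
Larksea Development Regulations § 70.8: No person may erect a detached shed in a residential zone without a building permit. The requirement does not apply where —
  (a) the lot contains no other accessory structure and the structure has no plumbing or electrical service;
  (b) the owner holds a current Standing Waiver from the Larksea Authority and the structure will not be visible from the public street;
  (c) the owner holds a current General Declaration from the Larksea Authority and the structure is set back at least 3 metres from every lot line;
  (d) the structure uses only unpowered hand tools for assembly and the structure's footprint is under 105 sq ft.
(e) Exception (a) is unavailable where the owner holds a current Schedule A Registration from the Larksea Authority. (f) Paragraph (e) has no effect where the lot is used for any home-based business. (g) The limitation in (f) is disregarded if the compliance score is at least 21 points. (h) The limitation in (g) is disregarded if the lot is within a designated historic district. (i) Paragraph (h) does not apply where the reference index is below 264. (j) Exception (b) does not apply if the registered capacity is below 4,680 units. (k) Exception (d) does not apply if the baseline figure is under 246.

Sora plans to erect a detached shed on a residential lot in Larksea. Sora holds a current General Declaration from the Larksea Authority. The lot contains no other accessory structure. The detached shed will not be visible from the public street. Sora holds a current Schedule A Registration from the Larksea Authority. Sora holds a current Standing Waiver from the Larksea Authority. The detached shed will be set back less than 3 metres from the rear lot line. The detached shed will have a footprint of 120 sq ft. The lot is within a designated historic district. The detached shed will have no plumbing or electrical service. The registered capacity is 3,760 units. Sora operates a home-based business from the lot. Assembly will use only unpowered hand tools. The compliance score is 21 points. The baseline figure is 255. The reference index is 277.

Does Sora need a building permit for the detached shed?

Exception (a) is satisfied on its face — the lot has no other accessory structure; there is no plumbing or electrical service. Applying paragraphs (e)–(i): (e) would limit (a) — a current Schedule A Registration is held — but (f) sets (e) aside: (f) is triggered — a home-based business operates on the lot. (g) would limit (f) — the compliance score is 21 points, meeting the 21 points threshold — but (h) sets (g) aside: (h) operates — the lot is in a historic district. (i), which would lift (h), is not engaged — the reference index is 277, not below 264. (a) remains available.
Exception (b): a current Standing Waiver is held; the structure will not be visible from the street — every condition holds. But applying paragraph (j): (j) operates — the registered capacity is 3,760 units, below the 4,680 units limit. (b) is therefore removed.
Exception (c) does not apply: the rear setback is under 3 m.
Exception (d) fails — the structure's footprint is 120 sq ft, not under 105 sq ft.

No — exception (a) applies; Sora does not need a building permit.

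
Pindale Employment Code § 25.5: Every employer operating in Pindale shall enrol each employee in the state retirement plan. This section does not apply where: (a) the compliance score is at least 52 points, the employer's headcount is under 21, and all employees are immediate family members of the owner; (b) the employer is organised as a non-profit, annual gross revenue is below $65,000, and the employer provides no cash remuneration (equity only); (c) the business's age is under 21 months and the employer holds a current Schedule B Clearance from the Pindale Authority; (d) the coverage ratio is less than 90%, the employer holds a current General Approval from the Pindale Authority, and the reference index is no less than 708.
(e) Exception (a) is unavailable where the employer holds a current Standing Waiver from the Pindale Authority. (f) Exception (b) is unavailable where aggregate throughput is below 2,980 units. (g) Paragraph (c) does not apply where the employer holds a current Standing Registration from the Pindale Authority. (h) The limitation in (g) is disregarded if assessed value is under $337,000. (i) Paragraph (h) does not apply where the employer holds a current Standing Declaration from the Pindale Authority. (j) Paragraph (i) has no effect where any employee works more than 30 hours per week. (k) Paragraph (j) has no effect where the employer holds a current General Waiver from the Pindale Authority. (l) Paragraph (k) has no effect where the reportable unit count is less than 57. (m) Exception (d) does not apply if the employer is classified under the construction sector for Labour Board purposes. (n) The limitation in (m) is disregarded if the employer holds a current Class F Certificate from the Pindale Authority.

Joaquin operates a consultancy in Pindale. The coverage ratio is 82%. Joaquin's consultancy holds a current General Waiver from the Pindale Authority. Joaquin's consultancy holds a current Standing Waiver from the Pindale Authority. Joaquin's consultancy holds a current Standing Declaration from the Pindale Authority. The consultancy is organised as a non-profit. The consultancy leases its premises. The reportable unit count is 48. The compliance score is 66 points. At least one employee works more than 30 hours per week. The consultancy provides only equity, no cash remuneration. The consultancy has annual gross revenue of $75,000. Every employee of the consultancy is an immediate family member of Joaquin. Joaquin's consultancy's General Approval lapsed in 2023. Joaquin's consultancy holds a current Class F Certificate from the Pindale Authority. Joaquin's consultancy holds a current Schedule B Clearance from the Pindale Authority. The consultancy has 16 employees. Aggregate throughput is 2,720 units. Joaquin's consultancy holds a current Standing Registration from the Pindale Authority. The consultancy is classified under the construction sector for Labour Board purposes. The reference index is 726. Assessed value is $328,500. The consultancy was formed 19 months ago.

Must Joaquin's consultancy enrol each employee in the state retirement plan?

No — exception (c) applies; Joaquin's consultancy is not required to enrol each employee in the state retirement plan.

Exception (a)'s conditions are all satisfied: the compliance score is 66 points, meeting the 52 points threshold; the employer's headcount is 16, under the 21 limit; every employee is an immediate family member. Turning to paragraph (e): (e) is triggered — a current Standing Waiver is held. So (a) is unavailable.
Exception (b) requires that annual gross revenue is below $65,000; but annual gross revenue is $75,000, not below $65,000, so (b) is unavailable.
All of (c)'s requirements are met (the business's age is 19 months, under the 21 months limit; a current Schedule B Clearance is held). As to paragraphs (g)–(l): (g) is triggered (a current Standing Registration is held), but is displaced by (h): (h) operates against (g): assessed value is $328,500, under the $337,000 limit. (i) would limit (h) — a current Standing Declaration is held — but (j) sets (i) aside: (j) operates against (i): at least one employee exceeds 30 hours/week. (k) is triggered (a current General Waiver is held), but is set aside by (l): (l) is engaged — the reportable unit count is 48, less than the 57 limit. So (c) applies.
Exception (d) fails — the General Approval is not current.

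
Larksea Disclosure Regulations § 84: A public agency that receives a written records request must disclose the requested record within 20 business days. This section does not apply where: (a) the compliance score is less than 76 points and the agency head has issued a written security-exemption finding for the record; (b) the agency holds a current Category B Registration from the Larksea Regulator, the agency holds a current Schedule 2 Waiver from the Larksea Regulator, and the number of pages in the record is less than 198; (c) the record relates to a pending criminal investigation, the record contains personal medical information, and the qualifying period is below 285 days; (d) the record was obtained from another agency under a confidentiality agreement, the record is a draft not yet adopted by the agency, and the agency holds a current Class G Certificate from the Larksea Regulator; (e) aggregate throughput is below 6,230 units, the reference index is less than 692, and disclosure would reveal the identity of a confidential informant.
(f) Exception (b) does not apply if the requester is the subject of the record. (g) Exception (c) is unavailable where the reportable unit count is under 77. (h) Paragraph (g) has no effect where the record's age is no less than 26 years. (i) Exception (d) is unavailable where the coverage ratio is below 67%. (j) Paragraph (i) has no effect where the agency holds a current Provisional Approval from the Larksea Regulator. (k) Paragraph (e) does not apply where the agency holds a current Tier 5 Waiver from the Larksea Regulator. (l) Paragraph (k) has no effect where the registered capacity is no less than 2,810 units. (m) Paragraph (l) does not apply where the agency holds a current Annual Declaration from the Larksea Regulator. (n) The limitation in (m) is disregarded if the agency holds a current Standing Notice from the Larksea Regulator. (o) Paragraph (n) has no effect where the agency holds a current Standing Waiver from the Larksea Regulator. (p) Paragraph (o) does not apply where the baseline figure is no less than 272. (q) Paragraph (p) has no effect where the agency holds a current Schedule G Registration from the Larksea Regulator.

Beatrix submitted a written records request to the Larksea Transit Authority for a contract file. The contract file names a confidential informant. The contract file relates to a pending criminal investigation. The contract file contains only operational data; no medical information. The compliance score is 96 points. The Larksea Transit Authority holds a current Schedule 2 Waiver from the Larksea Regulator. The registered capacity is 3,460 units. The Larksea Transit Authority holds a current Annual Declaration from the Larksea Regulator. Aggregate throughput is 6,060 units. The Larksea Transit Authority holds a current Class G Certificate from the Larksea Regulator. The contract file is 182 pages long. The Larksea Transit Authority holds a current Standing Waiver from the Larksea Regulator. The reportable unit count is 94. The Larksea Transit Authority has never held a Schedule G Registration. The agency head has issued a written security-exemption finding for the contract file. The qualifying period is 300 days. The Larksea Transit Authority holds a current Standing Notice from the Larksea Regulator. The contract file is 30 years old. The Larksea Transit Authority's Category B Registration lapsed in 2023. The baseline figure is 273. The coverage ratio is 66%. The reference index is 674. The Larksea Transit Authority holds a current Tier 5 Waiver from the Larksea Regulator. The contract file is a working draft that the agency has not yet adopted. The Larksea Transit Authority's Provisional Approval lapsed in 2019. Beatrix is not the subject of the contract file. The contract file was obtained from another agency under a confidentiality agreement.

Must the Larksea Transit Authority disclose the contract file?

Exception (a) requires that the compliance score is less than 76 points; but the compliance score is 96 points, not less than 76 points, so (a) is unavailable.
Exception (b) does not apply: no current Category B Registration is held.
Exception (c) does not apply: the contract file contains only operational data.
Exception (d) is satisfied on its face — the contract file was obtained under a confidentiality agreement; the contract file is an unadopted draft; a current Class G Certificate is held. Turning to paragraphs (i)–(j): (i) operates — the coverage ratio is 66%, below the 67% limit. (j) is inapplicable (there is no Provisional Approval in force), so (i) stands. (d) is therefore removed.
Exception (e)'s conditions are all satisfied: aggregate throughput is 6,060 units, below the 6,230 units limit; the reference index is 674, less than the 692 limit; the contract file names a confidential informant. As to paragraphs (k)–(q): (k) would limit (e) — a current Tier 5 Waiver is held — but (l) sets (k) aside: (l) operates against (k): the registered capacity is 3,460 units, meeting the 2,810 units threshold. (m) would limit (l) — a current Annual Declaration is held — but (n) sets (m) aside: (n) operates against (m): a current Standing Notice is held. (o) is triggered (a current Standing Waiver is held), but is overridden by (p): (p) operates — the baseline figure is 273, meeting the 272 threshold. (q) does not operate here (no current Schedule G Registration is held), so (p) stands. Exception (e) stands.

No — exception (e) applies; the Larksea Transit Authority is not required to disclose the contract file.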